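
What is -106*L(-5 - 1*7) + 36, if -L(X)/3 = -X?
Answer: 3852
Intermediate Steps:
L(X) = 3*X (L(X) = -(-3)*X = 3*X)
-106*L(-5 - 1*7) + 36 = -318*(-5 - 1*7) + 36 = -318*(-5 - 7) + 36 = -318*(-12) + 36 = -106*(-36) + 36 = 3816 + 36 = 3852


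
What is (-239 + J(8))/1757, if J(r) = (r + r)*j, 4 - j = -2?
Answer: -143/1757 ≈ -0.081389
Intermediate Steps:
j = 6 (j = 4 - 1*(-2) = 4 + 2 = 6)
J(r) = 12*r (J(r) = (r + r)*6 = (2*r)*6 = 12*r)
(-239 + J(8))/1757 = (-239 + 12*8)/1757 = (-239 + 96)*(1/1757) = -143*1/1757 = -143/1757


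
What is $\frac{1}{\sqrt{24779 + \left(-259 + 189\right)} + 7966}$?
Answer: $\frac{7966}{63432447} - \frac{\sqrt{24709}}{63432447} \approx 0.0001231$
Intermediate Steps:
$\frac{1}{\sqrt{24779 + \left(-259 + 189\right)} + 7966} = \frac{1}{\sqrt{24779 - 70} + 7966} = \frac{1}{\sqrt{24709} + 7966} = \frac{1}{7966 + \sqrt{24709}}$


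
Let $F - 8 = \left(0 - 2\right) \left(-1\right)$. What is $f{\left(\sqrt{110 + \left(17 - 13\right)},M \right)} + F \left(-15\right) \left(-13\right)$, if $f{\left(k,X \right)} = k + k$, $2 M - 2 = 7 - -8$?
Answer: $1950 + 2 \sqrt{114} \approx 1971.4$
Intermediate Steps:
$M = \frac{17}{2}$ ($M = 1 + \frac{7 - -8}{2} = 1 + \frac{7 + 8}{2} = 1 + \frac{1}{2} \cdot 15 = 1 + \frac{15}{2} = \frac{17}{2} \approx 8.5$)
$F = 10$ ($F = 8 + \left(0 - 2\right) \left(-1\right) = 8 - -2 = 8 + 2 = 10$)
$f{\left(k,X \right)} = 2 k$
$f{\left(\sqrt{110 + \left(17 - 13\right)},M \right)} + F \left(-15\right) \left(-13\right) = 2 \sqrt{110 + \left(17 - 13\right)} + 10 \left(-15\right) \left(-13\right) = 2 \sqrt{110 + 4} - -1950 = 2 \sqrt{114} + 1950 = 1950 + 2 \sqrt{114}$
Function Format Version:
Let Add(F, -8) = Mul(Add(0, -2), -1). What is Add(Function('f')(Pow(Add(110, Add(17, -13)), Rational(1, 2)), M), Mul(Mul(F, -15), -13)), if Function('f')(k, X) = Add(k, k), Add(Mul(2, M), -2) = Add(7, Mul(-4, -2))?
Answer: Add(1950, Mul(2, Pow(114, Rational(1, 2)))) ≈ 1971.4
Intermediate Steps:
M = Rational(17, 2) (M = Add(1, Mul(Rational(1, 2), Add(7, Mul(-4, -2)))) = Add(1, Mul(Rational(1, 2), Add(7, 8))) = Add(1, Mul(Rational(1, 2), 15)) = Add(1, Rational(15, 2)) = Rational(17, 2) ≈ 8.5000)
F = 10 (F = Add(8, Mul(Add(0, -2), -1)) = Add(8, Mul(-2, -1)) = Add(8, 2) = 10)
Function('f')(k, X) = Mul(2, k)
Add(Function('f')(Pow(Add(110, Add(17, -13)), Rational(1, 2)), M), Mul(Mul(F, -15), -13)) = Add(Mul(2, Pow(Add(110, Add(17, -13)), Rational(1, 2))), Mul(Mul(10, -15), -13)) = Add(Mul(2, Pow(Add(110, 4), Rational(1, 2))), Mul(-150, -13)) = Add(Mul(2, Pow(114, Rational(1, 2))), 1950) = Add(1950, Mul(2, Pow(114, Rational(1, 2))))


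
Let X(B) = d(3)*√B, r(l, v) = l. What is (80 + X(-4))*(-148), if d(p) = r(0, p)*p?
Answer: -11840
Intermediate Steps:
d(p) = 0 (d(p) = 0*p = 0)
X(B) = 0 (X(B) = 0*√B = 0)
(80 + X(-4))*(-148) = (80 + 0)*(-148) = 80*(-148) = -11840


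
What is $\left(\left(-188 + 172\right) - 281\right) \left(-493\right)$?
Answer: $146421$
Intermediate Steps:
$\left(\left(-188 + 172\right) - 281\right) \left(-493\right) = \left(-16 - 281\right) \left(-493\right) = \left(-297\right) \left(-493\right) = 146421$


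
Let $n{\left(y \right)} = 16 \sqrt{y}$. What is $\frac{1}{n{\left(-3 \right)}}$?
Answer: $- \frac{i \sqrt{3}}{48} \approx - 0.036084 i$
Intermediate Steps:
$\frac{1}{n{\left(-3 \right)}} = \frac{1}{16 \sqrt{-3}} = \frac{1}{16 i \sqrt{3}} = - \frac{i \sqrt{3}}{48}$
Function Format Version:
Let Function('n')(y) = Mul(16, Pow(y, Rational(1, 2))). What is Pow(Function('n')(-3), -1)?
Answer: Mul(Rational(-1, 48), I, Pow(3, Rational(1, 2))) ≈ Mul(-0.036084, I)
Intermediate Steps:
Pow(Function('n')(-3), -1) = Pow(Mul(16, Pow(-3, Rational(1, 2))), -1) = Pow(Mul(16, Mul(I, Pow(3, Rational(1, 2)))), -1) = Pow(Mul(16, I, Pow(3, Rational(1, 2))), -1) = Mul(Rational(-1, 48), I, Pow(3, Rational(1, 2)))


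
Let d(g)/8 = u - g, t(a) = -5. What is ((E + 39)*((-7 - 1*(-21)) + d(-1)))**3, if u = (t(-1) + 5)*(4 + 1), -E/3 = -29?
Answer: 21300003648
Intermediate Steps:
E = 87 (E = -3*(-29) = 87)
u = 0 (u = (-5 + 5)*(4 + 1) = 0*5 = 0)
d(g) = -8*g (d(g) = 8*(0 - g) = 8*(-g) = -8*g)
((E + 39)*((-7 - 1*(-21)) + d(-1)))**3 = ((87 + 39)*((-7 - 1*(-21)) - 8*(-1)))**3 = (126*((-7 + 21) + 8))**3 = (126*(14 + 8))**3 = (126*22)**3 = 2772**3 = 21300003648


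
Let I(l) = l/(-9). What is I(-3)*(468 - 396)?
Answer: 24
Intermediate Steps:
I(l) = -l/9 (I(l) = l*(-⅑) = -l/9)
I(-3)*(468 - 396) = (-⅑*(-3))*(468 - 396) = (⅓)*72 = 24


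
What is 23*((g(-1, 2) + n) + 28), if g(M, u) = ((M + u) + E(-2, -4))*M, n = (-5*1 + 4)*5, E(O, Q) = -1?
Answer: 529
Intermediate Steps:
n = -5 (n = (-5 + 4)*5 = -1*5 = -5)
g(M, u) = M*(-1 + M + u) (g(M, u) = ((M + u) - 1)*M = (-1 + M + u)*M = M*(-1 + M + u))
23*((g(-1, 2) + n) + 28) = 23*((-(-1 - 1 + 2) - 5) + 28) = 23*((-1*0 - 5) + 28) = 23*((0 - 5) + 28) = 23*(-5 + 28) = 23*23 = 529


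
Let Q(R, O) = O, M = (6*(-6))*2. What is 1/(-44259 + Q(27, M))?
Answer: -1/44331 ≈ -2.2558e-5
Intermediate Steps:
M = -72 (M = -36*2 = -72)
1/(-44259 + Q(27, M)) = 1/(-44259 - 72) = 1/(-44331) = -1/44331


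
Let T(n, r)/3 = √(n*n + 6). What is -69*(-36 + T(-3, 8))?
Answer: 2484 - 207*√15 ≈ 1682.3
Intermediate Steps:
T(n, r) = 3*√(6 + n²) (T(n, r) = 3*√(n*n + 6) = 3*√(n² + 6) = 3*√(6 + n²))
-69*(-36 + T(-3, 8)) = -69*(-36 + 3*√(6 + (-3)²)) = -69*(-36 + 3*√(6 + 9)) = -69*(-36 + 3*√15) = 2484 - 207*√15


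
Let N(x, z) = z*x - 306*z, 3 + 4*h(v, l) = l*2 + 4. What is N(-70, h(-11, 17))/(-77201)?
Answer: 3290/77201 ≈ 0.042616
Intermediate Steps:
h(v, l) = 1/4 + l/2 (h(v, l) = -3/4 + (l*2 + 4)/4 = -3/4 + (2*l + 4)/4 = -3/4 + (4 + 2*l)/4 = -3/4 + (1 + l/2) = 1/4 + l/2)
N(x, z) = -306*z + x*z (N(x, z) = x*z - 306*z = -306*z + x*z)
N(-70, h(-11, 17))/(-77201) = ((1/4 + (1/2)*17)*(-306 - 70))/(-77201) = ((1/4 + 17/2)*(-376))*(-1/77201) = ((35/4)*(-376))*(-1/77201) = -3290*(-1/77201) = 3290/77201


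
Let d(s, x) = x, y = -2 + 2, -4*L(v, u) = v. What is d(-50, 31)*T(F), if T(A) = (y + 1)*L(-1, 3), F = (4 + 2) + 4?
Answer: 31/4 ≈ 7.7500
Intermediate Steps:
L(v, u) = -v/4
y = 0
F = 10 (F = 6 + 4 = 10)
T(A) = ¼ (T(A) = (0 + 1)*(-¼*(-1)) = 1*(¼) = ¼)
d(-50, 31)*T(F) = 31*(¼) = 31/4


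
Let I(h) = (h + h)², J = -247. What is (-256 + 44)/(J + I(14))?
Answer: -212/537 ≈ -0.39479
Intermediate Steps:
I(h) = 4*h² (I(h) = (2*h)² = 4*h²)
(-256 + 44)/(J + I(14)) = (-256 + 44)/(-247 + 4*14²) = -212/(-247 + 4*196) = -212/(-247 + 784) = -212/537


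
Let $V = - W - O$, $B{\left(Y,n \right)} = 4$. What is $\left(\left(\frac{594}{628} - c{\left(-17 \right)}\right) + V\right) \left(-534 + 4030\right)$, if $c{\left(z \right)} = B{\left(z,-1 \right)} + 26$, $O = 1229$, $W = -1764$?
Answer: $\frac{277699516}{157} \approx 1.7688 \cdot 10^{6}$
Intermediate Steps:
$c{\left(z \right)} = 30$ ($c{\left(z \right)} = 4 + 26 = 30$)
$V = 535$ ($V = \left(-1\right) \left(-1764\right) - 1229 = 1764 - 1229 = 535$)
$\left(\left(\frac{594}{628} - c{\left(-17 \right)}\right) + V\right) \left(-534 + 4030\right) = \left(\left(\frac{594}{628} - 30\right) + 535\right) \left(-534 + 4030\right) = \left(\left(594 \cdot \frac{1}{628} - 30\right) + 535\right) 3496 = \left(\left(\frac{297}{314} - 30\right) + 535\right) 3496 = \left(- \frac{9123}{314} + 535\right) 3496 = \frac{158867}{314} \cdot 3496 = \frac{277699516}{157}$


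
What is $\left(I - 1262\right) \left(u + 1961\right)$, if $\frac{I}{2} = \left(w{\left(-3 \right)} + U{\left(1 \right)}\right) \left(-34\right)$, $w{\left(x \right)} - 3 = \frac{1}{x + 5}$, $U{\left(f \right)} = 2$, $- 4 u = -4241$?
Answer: $-4942765$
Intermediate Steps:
$u = \frac{4241}{4}$ ($u = \left(- \frac{1}{4}\right) \left(-4241\right) = \frac{4241}{4} \approx 1060.3$)
$w{\left(x \right)} = 3 + \frac{1}{5 + x}$ ($w{\left(x \right)} = 3 + \frac{1}{x + 5} = 3 + \frac{1}{5 + x}$)
$I = -374$ ($I = 2 \left(\frac{16 + 3 \left(-3\right)}{5 - 3} + 2\right) \left(-34\right) = 2 \left(\frac{16 - 9}{2} + 2\right) \left(-34\right) = 2 \left(\frac{1}{2} \cdot 7 + 2\right) \left(-34\right) = 2 \left(\frac{7}{2} + 2\right) \left(-34\right) = 2 \cdot \frac{11}{2} \left(-34\right) = 2 \left(-187\right) = -374$)
$\left(I - 1262\right) \left(u + 1961\right) = \left(-374 - 1262\right) \left(\frac{4241}{4} + 1961\right) = \left(-374 - 1262\right) \frac{12085}{4} = \left(-1636\right) \frac{12085}{4} = -4942765$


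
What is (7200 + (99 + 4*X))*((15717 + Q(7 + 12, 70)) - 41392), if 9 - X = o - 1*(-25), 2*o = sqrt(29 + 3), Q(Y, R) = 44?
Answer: -185440285 + 205048*sqrt(2) ≈ -1.8515e+8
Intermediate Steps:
o = 2*sqrt(2) (o = sqrt(29 + 3)/2 = sqrt(32)/2 = (4*sqrt(2))/2 = 2*sqrt(2) ≈ 2.8284)
X = -16 - 2*sqrt(2) (X = 9 - (2*sqrt(2) - 1*(-25)) = 9 - (2*sqrt(2) + 25) = 9 - (25 + 2*sqrt(2)) = 9 + (-25 - 2*sqrt(2)) = -16 - 2*sqrt(2) ≈ -18.828)
(7200 + (99 + 4*X))*((15717 + Q(7 + 12, 70)) - 41392) = (7200 + (99 + 4*(-16 - 2*sqrt(2))))*((15717 + 44) - 41392) = (7200 + (99 + (-64 - 8*sqrt(2))))*(15761 - 41392) = (7200 + (35 - 8*sqrt(2)))*(-25631) = (7235 - 8*sqrt(2))*(-25631) = -185440285 + 205048*sqrt(2)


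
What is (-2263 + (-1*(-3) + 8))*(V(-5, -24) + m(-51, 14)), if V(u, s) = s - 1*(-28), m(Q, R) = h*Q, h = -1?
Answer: -123860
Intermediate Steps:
m(Q, R) = -Q
V(u, s) = 28 + s (V(u, s) = s + 28 = 28 + s)
(-2263 + (-1*(-3) + 8))*(V(-5, -24) + m(-51, 14)) = (-2263 + (-1*(-3) + 8))*((28 - 24) - 1*(-51)) = (-2263 + (3 + 8))*(4 + 51) = (-2263 + 11)*55 = -2252*55 = -123860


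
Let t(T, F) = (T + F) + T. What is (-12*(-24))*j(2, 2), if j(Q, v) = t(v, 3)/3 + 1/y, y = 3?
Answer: 768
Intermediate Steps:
t(T, F) = F + 2*T (t(T, F) = (F + T) + T = F + 2*T)
j(Q, v) = 4/3 + 2*v/3 (j(Q, v) = (3 + 2*v)/3 + 1/3 = (3 + 2*v)*(⅓) + 1*(⅓) = (1 + 2*v/3) + ⅓ = 4/3 + 2*v/3)
(-12*(-24))*j(2, 2) = (-12*(-24))*(4/3 + (⅔)*2) = 288*(4/3 + 4/3) = 288*(8/3) = 768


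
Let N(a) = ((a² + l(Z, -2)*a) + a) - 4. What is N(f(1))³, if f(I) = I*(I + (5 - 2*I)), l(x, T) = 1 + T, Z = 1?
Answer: 1728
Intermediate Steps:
f(I) = I*(5 - I)
N(a) = -4 + a² (N(a) = ((a² + (1 - 2)*a) + a) - 4 = ((a² - a) + a) - 4 = a² - 4 = -4 + a²)
N(f(1))³ = (-4 + (1*(5 - 1*1))²)³ = (-4 + (1*(5 - 1))²)³ = (-4 + (1*4)²)³ = (-4 + 4²)³ = (-4 + 16)³ = 12³ = 1728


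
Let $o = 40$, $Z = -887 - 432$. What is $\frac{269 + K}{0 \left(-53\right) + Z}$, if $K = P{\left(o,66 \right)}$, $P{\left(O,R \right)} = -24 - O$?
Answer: $- \frac{205}{1319} \approx -0.15542$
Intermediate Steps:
$Z = -1319$
$K = -64$ ($K = -24 - 40 = -64$)
$\frac{269 + K}{0 \left(-53\right) + Z} = \frac{269 - 64}{0 \left(-53\right) - 1319} = \frac{205}{0 - 1319} = \frac{205}{-1319} = 205 \left(- \frac{1}{1319}\right) = - \frac{205}{1319}$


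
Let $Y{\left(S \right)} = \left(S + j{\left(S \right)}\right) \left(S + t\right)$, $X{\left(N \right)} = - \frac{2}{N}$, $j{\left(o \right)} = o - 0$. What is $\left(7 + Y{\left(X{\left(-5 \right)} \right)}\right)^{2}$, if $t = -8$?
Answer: $\frac{529}{625} \approx 0.8464$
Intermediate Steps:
$j{\left(o \right)} = o$ ($j{\left(o \right)} = o + 0 = o$)
$Y{\left(S \right)} = 2 S \left(-8 + S\right)$ ($Y{\left(S \right)} = \left(S + S\right) \left(S - 8\right) = 2 S \left(-8 + S\right)$)
$\left(7 + Y{\left(X{\left(-5 \right)} \right)}\right)^{2} = \left(7 + 2 \left(- \frac{2}{-5}\right) \left(-8 - \frac{2}{-5}\right)\right)^{2} = \left(7 + 2 \left(\left(-2\right) \left(- \frac{1}{5}\right)\right) \left(-8 - - \frac{2}{5}\right)\right)^{2} = \left(7 + 2 \cdot \frac{2}{5} \left(-8 + \frac{2}{5}\right)\right)^{2} = \left(7 + 2 \cdot \frac{2}{5} \left(- \frac{38}{5}\right)\right)^{2} = \left(7 - \frac{152}{25}\right)^{2} = \left(\frac{23}{25}\right)^{2} = \frac{529}{625}$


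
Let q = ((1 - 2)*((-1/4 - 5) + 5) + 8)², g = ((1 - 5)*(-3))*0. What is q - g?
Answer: 1089/16 ≈ 68.063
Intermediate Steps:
g = 0 (g = -4*(-3)*0 = 12*0 = 0)
q = 1089/16 (q = (-(((¼)*(-1) - 5) + 5) + 8)² = (-((-¼ - 5) + 5) + 8)² = (-(-21/4 + 5) + 8)² = (-1*(-¼) + 8)² = (¼ + 8)² = (33/4)² = 1089/16 ≈ 68.063)
q - g = 1089/16 - 1*0 = 1089/16 + 0 = 1089/16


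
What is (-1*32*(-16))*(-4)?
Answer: -2048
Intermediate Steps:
(-1*32*(-16))*(-4) = -32*(-16)*(-4) = 512*(-4) = -2048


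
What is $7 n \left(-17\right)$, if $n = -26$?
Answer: $3094$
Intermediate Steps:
$7 n \left(-17\right) = 7 \left(-26\right) \left(-17\right) = \left(-182\right) \left(-17\right) = 3094$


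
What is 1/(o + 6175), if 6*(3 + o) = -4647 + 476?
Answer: 6/32861 ≈ 0.00018259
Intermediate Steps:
o = -4189/6 (o = -3 + (-4647 + 476)/6 = -3 + (⅙)*(-4171) = -3 - 4171/6 = -4189/6 ≈ -698.17)
1/(o + 6175) = 1/(-4189/6 + 6175) = 1/(32861/6) = 6/32861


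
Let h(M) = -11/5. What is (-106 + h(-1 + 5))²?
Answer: 292681/25 ≈ 11707.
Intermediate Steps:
h(M) = -11/5 (h(M) = -11*⅕ = -11/5)
(-106 + h(-1 + 5))² = (-106 - 11/5)² = (-541/5)² = 292681/25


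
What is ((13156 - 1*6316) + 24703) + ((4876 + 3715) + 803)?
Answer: 40937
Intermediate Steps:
((13156 - 1*6316) + 24703) + ((4876 + 3715) + 803) = ((13156 - 6316) + 24703) + (8591 + 803) = (6840 + 24703) + 9394 = 31543 + 9394 = 40937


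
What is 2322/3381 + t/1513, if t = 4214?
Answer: 5920240/1705151 ≈ 3.4720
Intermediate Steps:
2322/3381 + t/1513 = 2322/3381 + 4214/1513 = 2322*(1/3381) + 4214*(1/1513) = 774/1127 + 4214/1513 = 5920240/1705151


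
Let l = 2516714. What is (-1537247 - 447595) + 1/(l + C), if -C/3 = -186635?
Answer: -6106602609197/3076619 ≈ -1.9848e+6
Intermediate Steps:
C = 559905 (C = -3*(-186635) = 559905)
(-1537247 - 447595) + 1/(l + C) = (-1537247 - 447595) + 1/(2516714 + 559905) = -1984842 + 1/3076619 = -6106602609197/3076619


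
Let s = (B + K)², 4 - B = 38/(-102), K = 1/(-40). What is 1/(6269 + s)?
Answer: 4161600/26167729561 ≈ 0.00015904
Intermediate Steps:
K = -1/40 ≈ -0.025000
B = 223/51 (B = 4 - 38/(-102) = 4 - 38*(-1)/102 = 4 - 1*(-19/51) = 4 + 19/51 = 223/51 ≈ 4.3726)
s = 78659161/4161600 (s = (223/51 - 1/40)² = (8869/2040)² = 78659161/4161600 ≈ 18.901)
1/(6269 + s) = 1/(6269 + 78659161/4161600) = 1/(26167729561/4161600) = 4161600/26167729561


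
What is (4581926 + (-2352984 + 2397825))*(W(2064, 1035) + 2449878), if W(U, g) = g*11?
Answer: 11387690426721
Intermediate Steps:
W(U, g) = 11*g
(4581926 + (-2352984 + 2397825))*(W(2064, 1035) + 2449878) = (4581926 + (-2352984 + 2397825))*(11*1035 + 2449878) = (4581926 + 44841)*(11385 + 2449878) = 4626767*2461263 = 11387690426721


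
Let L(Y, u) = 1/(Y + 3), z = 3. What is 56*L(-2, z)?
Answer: 56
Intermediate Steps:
L(Y, u) = 1/(3 + Y)
56*L(-2, z) = 56/(3 - 2) = 56/1 = 56*1 = 56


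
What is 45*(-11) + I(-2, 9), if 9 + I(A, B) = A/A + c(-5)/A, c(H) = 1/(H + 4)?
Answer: -1005/2 ≈ -502.50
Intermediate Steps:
c(H) = 1/(4 + H)
I(A, B) = -8 - 1/A (I(A, B) = -9 + (A/A + 1/((4 - 5)*A)) = -9 + (1 + 1/((-1)*A)) = -9 + (1 - 1/A) = -8 - 1/A)
45*(-11) + I(-2, 9) = 45*(-11) + (-8 - 1/(-2)) = -495 + (-8 - 1*(-½)) = -495 + (-8 + ½) = -495 - 15/2 = -1005/2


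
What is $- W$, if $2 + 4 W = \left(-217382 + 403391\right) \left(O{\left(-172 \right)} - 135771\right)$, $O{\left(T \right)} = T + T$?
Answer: $\frac{25318615037}{4} \approx 6.3297 \cdot 10^{9}$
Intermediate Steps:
$O{\left(T \right)} = 2 T$
$W = - \frac{25318615037}{4}$ ($W = - \frac{1}{2} + \frac{\left(-217382 + 403391\right) \left(2 \left(-172\right) - 135771\right)}{4} = - \frac{1}{2} + \frac{186009 \left(-344 - 135771\right)}{4} = - \frac{1}{2} + \frac{186009 \left(-136115\right)}{4} = - \frac{1}{2} + \frac{1}{4} \left(-25318615035\right) = - \frac{1}{2} - \frac{25318615035}{4} = - \frac{25318615037}{4} \approx -6.3297 \cdot 10^{9}$)
$- W = \left(-1\right) \left(- \frac{25318615037}{4}\right) = \frac{25318615037}{4}$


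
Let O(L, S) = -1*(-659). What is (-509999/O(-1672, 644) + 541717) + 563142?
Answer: 727592082/659 ≈ 1.1041e+6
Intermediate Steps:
O(L, S) = 659
(-509999/O(-1672, 644) + 541717) + 563142 = (-509999/659 + 541717) + 563142 = 356481504/659 + 563142 = 727592082/659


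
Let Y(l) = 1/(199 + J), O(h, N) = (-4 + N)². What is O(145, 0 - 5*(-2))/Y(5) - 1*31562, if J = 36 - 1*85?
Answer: -26162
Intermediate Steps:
J = -49 (J = 36 - 85 = -49)
Y(l) = 1/150 (Y(l) = 1/(199 - 49) = 1/150)
O(145, 0 - 5*(-2))/Y(5) - 1*31562 = (-4 + (0 - 5*(-2)))²/(1/150) - 1*31562 = (-4 + (0 + 10))²*150 - 31562 = (-4 + 10)²*150 - 31562 = 6²*150 - 31562 = 36*150 - 31562 = 5400 - 31562 = -26162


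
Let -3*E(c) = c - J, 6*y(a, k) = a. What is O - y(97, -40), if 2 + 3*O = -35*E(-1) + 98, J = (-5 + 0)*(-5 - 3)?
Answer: -2585/18 ≈ -143.61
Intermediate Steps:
J = 40 (J = -5*(-8) = 40)
y(a, k) = a/6
E(c) = 40/3 - c/3 (E(c) = -(c - 1*40)/3 = -(c - 40)/3 = -(-40 + c)/3 = 40/3 - c/3)
O = -1147/9 (O = -⅔ + (-35*(40/3 - ⅓*(-1)) + 98)/3 = -⅔ + (-35*(40/3 + ⅓) + 98)/3 = -⅔ + (-35*41/3 + 98)/3 = -⅔ + (-1435/3 + 98)/3 = -⅔ + (⅓)*(-1141/3) = -⅔ - 1141/9 = -1147/9 ≈ -127.44)
O - y(97, -40) = -1147/9 - 97/6 = -2585/18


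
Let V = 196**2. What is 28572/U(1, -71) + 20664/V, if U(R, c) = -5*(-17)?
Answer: 19631757/58310 ≈ 336.68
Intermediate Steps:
U(R, c) = 85
V = 38416
28572/U(1, -71) + 20664/V = 28572/85 + 20664/38416 = 28572*(1/85) + 20664*(1/38416) = 28572/85 + 369/686 = 19631757/58310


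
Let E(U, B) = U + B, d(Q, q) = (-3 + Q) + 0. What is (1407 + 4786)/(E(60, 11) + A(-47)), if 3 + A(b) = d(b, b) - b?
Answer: 6193/65 ≈ 95.277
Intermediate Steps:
d(Q, q) = -3 + Q
A(b) = -6 (A(b) = -3 + ((-3 + b) - b) = -3 - 3 = -6)
E(U, B) = B + U
(1407 + 4786)/(E(60, 11) + A(-47)) = (1407 + 4786)/((11 + 60) - 6) = 6193/(71 - 6) = 6193/65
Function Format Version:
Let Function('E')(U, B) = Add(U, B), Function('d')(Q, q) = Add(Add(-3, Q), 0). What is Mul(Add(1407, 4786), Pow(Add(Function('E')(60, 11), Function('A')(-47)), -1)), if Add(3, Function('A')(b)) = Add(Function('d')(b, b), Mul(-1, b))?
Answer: Rational(6193, 65) ≈ 95.277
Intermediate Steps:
Function('d')(Q, q) = Add(-3, Q)
Function('A')(b) = -6 (Function('A')(b) = Add(-3, Add(Add(-3, b), Mul(-1, b))) = Add(-3, -3) = -6)
Function('E')(U, B) = Add(B, U)
Mul(Add(1407, 4786), Pow(Add(Function('E')(60, 11), Function('A')(-47)), -1)) = Mul(Add(1407, 4786), Pow(Add(Add(11, 60), -6), -1)) = Mul(6193, Pow(Add(71, -6), -1)) = Mul(6193, Pow(65, -1)) = Mul(6193, Rational(1, 65)) = Rational(6193, 65)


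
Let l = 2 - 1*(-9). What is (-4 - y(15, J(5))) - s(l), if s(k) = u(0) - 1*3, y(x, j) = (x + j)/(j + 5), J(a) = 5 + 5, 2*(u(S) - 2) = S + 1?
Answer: -31/6 ≈ -5.1667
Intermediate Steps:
u(S) = 5/2 + S/2 (u(S) = 2 + (S + 1)/2 = 2 + (1 + S)/2 = 2 + (½ + S/2) = 5/2 + S/2)
J(a) = 10
l = 11 (l = 2 + 9 = 11)
y(x, j) = (j + x)/(5 + j)
s(k) = -½ (s(k) = (5/2 + (½)*0) - 1*3 = (5/2 + 0) - 3 = 5/2 - 3 = -½)
(-4 - y(15, J(5))) - s(l) = (-4 - (10 + 15)/(5 + 10)) - 1*(-½) = (-4 - 25/15) + ½ = (-4 - 1*5/3) + ½ = (-4 - 5/3) + ½ = -17/3 + ½ = -31/6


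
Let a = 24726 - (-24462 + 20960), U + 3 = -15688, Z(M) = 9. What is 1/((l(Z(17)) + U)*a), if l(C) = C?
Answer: -1/442671496 ≈ -2.2590e-9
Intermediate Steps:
U = -15691 (U = -3 - 15688 = -15691)
a = 28228 (a = 24726 - 1*(-3502) = 24726 + 3502 = 28228)
1/((l(Z(17)) + U)*a) = 1/((9 - 15691)*28228) = (1/28228)/(-15682) = -1/15682*1/28228 = -1/442671496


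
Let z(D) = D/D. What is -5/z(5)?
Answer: -5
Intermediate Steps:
z(D) = 1
-5/z(5) = -5/1 = 1*(-5) = -5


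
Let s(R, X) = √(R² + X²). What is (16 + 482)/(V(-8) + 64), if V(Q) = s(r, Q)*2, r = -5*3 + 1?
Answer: 1992/191 - 249*√65/382 ≈ 5.1741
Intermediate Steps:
r = -14 (r = -15 + 1 = -14)
V(Q) = 2*√(196 + Q²) (V(Q) = √((-14)² + Q²)*2 = √(196 + Q²)*2 = 2*√(196 + Q²))
(16 + 482)/(V(-8) + 64) = (16 + 482)/(2*√(196 + (-8)²) + 64) = 498/(2*√(196 + 64) + 64) = 498/(2*√260 + 64) = 498/(2*(2*√65) + 64) = 498/(4*√65 + 64) = 498/(64 + 4*√65)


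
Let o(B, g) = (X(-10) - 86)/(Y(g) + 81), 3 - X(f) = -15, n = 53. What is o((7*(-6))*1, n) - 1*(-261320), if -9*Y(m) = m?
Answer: 44162927/169 ≈ 2.6132e+5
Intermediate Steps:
X(f) = 18 (X(f) = 3 - 1*(-15) = 3 + 15 = 18)
Y(m) = -m/9
o(B, g) = -68/(81 - g/9) (o(B, g) = (18 - 86)/(-g/9 + 81) = -68/(81 - g/9))
o((7*(-6))*1, n) - 1*(-261320) = 612/(-729 + 53) - 1*(-261320) = 612/(-676) + 261320 = 612*(-1/676) + 261320 = -153/169 + 261320 = 44162927/169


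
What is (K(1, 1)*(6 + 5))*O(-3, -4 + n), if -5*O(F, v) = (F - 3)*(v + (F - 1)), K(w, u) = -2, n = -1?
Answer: 1188/5 ≈ 237.60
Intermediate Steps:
O(F, v) = -(-3 + F)*(-1 + F + v)/5 (O(F, v) = -(F - 3)*(v + (F - 1))/5 = -(-3 + F)*(v + (-1 + F))/5 = -(-3 + F)*(-1 + F + v)/5)
(K(1, 1)*(6 + 5))*O(-3, -4 + n) = (-2*(6 + 5))*(-⅗ - ⅕*(-3)² + 3*(-4 - 1)/5 + (⅘)*(-3) - ⅕*(-3)*(-4 - 1)) = (-2*11)*(-⅗ - ⅕*9 + (⅗)*(-5) - 12/5 - ⅕*(-3)*(-5)) = -22*(-⅗ - 9/5 - 3 - 12/5 - 3) = -22*(-54/5) = 1188/5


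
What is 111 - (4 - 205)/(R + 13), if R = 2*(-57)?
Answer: 11010/101 ≈ 109.01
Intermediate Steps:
R = -114
111 - (4 - 205)/(R + 13) = 111 - (4 - 205)/(-114 + 13) = 111 - (-201)/(-101) = 111 - (-201)*(-1)/101 = 111 - 1*201/101 = 111 - 201/101 = 11010/101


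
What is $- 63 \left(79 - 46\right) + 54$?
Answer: $-2025$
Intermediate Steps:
$- 63 \left(79 - 46\right) + 54 = \left(-63\right) 33 + 54 = -2079 + 54 = -2025$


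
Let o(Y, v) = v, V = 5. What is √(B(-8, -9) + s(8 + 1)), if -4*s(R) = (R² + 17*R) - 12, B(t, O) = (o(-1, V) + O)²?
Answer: I*√158/2 ≈ 6.2849*I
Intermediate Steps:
B(t, O) = (5 + O)²
s(R) = 3 - 17*R/4 - R²/4 (s(R) = -((R² + 17*R) - 12)/4 = -(-12 + R² + 17*R)/4 = 3 - 17*R/4 - R²/4)
√(B(-8, -9) + s(8 + 1)) = √((5 - 9)² + (3 - 17*(8 + 1)/4 - (8 + 1)²/4)) = √((-4)² + (3 - 17/4*9 - ¼*9²)) = √(16 + (3 - 153/4 - ¼*81)) = √(16 + (3 - 153/4 - 81/4)) = √(16 - 111/2) = √(-79/2) = I*√158/2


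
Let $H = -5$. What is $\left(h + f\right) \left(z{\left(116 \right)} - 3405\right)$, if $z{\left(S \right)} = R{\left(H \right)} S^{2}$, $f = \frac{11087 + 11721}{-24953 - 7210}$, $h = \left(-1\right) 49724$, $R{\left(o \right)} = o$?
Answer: $\frac{113046225036700}{32163} \approx 3.5148 \cdot 10^{9}$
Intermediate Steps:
$h = -49724$
$f = - \frac{22808}{32163}$ ($f = \frac{22808}{-32163} = 22808 \left(- \frac{1}{32163}\right) = - \frac{22808}{32163} \approx -0.70914$)
$z{\left(S \right)} = - 5 S^{2}$
$\left(h + f\right) \left(z{\left(116 \right)} - 3405\right) = \left(-49724 - \frac{22808}{32163}\right) \left(- 5 \cdot 116^{2} - 3405\right) = - \frac{1599295820 \left(\left(-5\right) 13456 - 3405\right)}{32163} = - \frac{1599295820 \left(-67280 - 3405\right)}{32163} = \left(- \frac{1599295820}{32163}\right) \left(-70685\right) = \frac{113046225036700}{32163}$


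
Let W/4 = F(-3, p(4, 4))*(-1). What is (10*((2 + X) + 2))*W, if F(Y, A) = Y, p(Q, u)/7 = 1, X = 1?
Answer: 600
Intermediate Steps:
p(Q, u) = 7 (p(Q, u) = 7*1 = 7)
W = 12 (W = 4*(-3*(-1)) = 4*3 = 12)
(10*((2 + X) + 2))*W = (10*((2 + 1) + 2))*12 = (10*(3 + 2))*12 = (10*5)*12 = 50*12 = 600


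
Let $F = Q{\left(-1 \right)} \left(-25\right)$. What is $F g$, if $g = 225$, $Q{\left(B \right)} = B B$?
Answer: $-5625$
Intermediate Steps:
$Q{\left(B \right)} = B^{2}$
$F = -25$ ($F = \left(-1\right)^{2} \left(-25\right) = 1 \left(-25\right) = -25$)
$F g = \left(-25\right) 225 = -5625$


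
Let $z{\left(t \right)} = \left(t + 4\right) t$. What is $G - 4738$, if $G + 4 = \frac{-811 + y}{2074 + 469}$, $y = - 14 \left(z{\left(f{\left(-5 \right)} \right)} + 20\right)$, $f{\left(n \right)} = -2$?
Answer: $- \frac{12059941}{2543} \approx -4742.4$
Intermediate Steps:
$z{\left(t \right)} = t \left(4 + t\right)$ ($z{\left(t \right)} = \left(4 + t\right) t = t \left(4 + t\right)$)
$y = -224$ ($y = - 14 \left(- 2 \left(4 - 2\right) + 20\right) = - 14 \left(\left(-2\right) 2 + 20\right) = - 14 \left(-4 + 20\right) = \left(-14\right) 16 = -224$)
$G = - \frac{11207}{2543}$ ($G = -4 + \frac{-811 - 224}{2074 + 469} = -4 - \frac{1035}{2543} = - \frac{11207}{2543} \approx -4.407$)
$G - 4738 = - \frac{11207}{2543} - 4738 = - \frac{12059941}{2543}$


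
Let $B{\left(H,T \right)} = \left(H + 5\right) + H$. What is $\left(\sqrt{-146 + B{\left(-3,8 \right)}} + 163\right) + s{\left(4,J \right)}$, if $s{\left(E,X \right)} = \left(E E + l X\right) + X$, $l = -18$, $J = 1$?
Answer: $162 + 7 i \sqrt{3} \approx 162.0 + 12.124 i$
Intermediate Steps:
$s{\left(E,X \right)} = E^{2} - 17 X$ ($s{\left(E,X \right)} = \left(E E - 18 X\right) + X = \left(E^{2} - 18 X\right) + X = E^{2} - 17 X$)
$B{\left(H,T \right)} = 5 + 2 H$ ($B{\left(H,T \right)} = \left(5 + H\right) + H = 5 + 2 H$)
$\left(\sqrt{-146 + B{\left(-3,8 \right)}} + 163\right) + s{\left(4,J \right)} = \left(\sqrt{-146 + \left(5 + 2 \left(-3\right)\right)} + 163\right) + \left(4^{2} - 17\right) = \left(\sqrt{-146 + \left(5 - 6\right)} + 163\right) + \left(16 - 17\right) = \left(\sqrt{-146 - 1} + 163\right) - 1 = \left(\sqrt{-147} + 163\right) - 1 = \left(7 i \sqrt{3} + 163\right) - 1 = \left(163 + 7 i \sqrt{3}\right) - 1 = 162 + 7 i \sqrt{3}$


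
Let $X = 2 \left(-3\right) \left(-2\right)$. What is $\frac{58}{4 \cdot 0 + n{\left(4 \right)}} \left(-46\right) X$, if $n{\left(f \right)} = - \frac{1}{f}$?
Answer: $128064$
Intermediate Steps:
$X = 12$ ($X = \left(-6\right) \left(-2\right) = 12$)
$\frac{58}{4 \cdot 0 + n{\left(4 \right)}} \left(-46\right) X = \frac{58}{4 \cdot 0 - \frac{1}{4}} \left(-46\right) 12 = \frac{58}{0 - \frac{1}{4}} \left(-46\right) 12 = \frac{58}{- \frac{1}{4}} \left(-46\right) 12 = 58 \left(-4\right) \left(-46\right) 12 = \left(-232\right) \left(-46\right) 12 = 10672 \cdot 12 = 128064$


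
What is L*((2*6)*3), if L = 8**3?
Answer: 18432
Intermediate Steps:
L = 512
L*((2*6)*3) = 512*((2*6)*3) = 512*(12*3) = 512*36 = 18432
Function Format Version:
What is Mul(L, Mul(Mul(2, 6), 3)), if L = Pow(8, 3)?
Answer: 18432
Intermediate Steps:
L = 512
Mul(L, Mul(Mul(2, 6), 3)) = Mul(512, Mul(Mul(2, 6), 3)) = Mul(512, Mul(12, 3)) = Mul(512, 36) = 18432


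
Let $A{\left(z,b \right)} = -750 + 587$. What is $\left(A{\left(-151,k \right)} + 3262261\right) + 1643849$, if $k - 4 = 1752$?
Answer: $4905947$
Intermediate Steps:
$k = 1756$ ($k = 4 + 1752 = 1756$)
$A{\left(z,b \right)} = -163$
$\left(A{\left(-151,k \right)} + 3262261\right) + 1643849 = \left(-163 + 3262261\right) + 1643849 = 3262098 + 1643849 = 4905947$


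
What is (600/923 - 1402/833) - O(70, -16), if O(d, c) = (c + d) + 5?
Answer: -46156927/768859 ≈ -60.033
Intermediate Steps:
O(d, c) = 5 + c + d
(600/923 - 1402/833) - O(70, -16) = (600/923 - 1402/833) - (5 - 16 + 70) = (600*(1/923) - 1402*1/833) - 1*59 = (600/923 - 1402/833) - 59 = -794246/768859 - 59 = -46156927/768859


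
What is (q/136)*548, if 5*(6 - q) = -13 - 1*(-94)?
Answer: -411/10 ≈ -41.100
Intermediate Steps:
q = -51/5 (q = 6 - (-13 - 1*(-94))/5 = 6 - (-13 + 94)/5 = 6 - ⅕*81 = 6 - 81/5 = -51/5 ≈ -10.200)
(q/136)*548 = -51/5/136*548 = -51/5*1/136*548 = -3/40*548 = -411/10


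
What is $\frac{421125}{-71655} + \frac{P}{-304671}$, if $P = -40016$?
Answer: $- \frac{203962973}{35497887} \approx -5.7458$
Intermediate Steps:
$\frac{421125}{-71655} + \frac{P}{-304671} = \frac{421125}{-71655} - \frac{40016}{-304671} = 421125 \left(- \frac{1}{71655}\right) - - \frac{976}{7431} = - \frac{28075}{4777} + \frac{976}{7431} = - \frac{203962973}{35497887}$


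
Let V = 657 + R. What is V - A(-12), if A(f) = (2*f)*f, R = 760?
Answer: 1129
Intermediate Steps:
A(f) = 2*f²
V = 1417 (V = 657 + 760 = 1417)
V - A(-12) = 1417 - 2*(-12)² = 1417 - 2*144 = 1417 - 1*288 = 1417 - 288 = 1129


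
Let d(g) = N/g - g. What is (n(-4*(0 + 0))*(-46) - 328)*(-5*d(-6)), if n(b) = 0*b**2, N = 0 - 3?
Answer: 10660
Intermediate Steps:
N = -3
n(b) = 0
d(g) = -g - 3/g (d(g) = -3/g - g = -g - 3/g)
(n(-4*(0 + 0))*(-46) - 328)*(-5*d(-6)) = (0*(-46) - 328)*(-5*(-1*(-6) - 3/(-6))) = (0 - 328)*(-5*(6 - 3*(-1/6))) = -(-1640)*(6 + 1/2) = -(-1640)*13/2 = -328*(-65/2) = 10660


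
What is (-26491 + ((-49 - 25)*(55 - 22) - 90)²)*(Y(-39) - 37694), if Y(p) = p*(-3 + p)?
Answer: -230200721848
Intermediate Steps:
(-26491 + ((-49 - 25)*(55 - 22) - 90)²)*(Y(-39) - 37694) = (-26491 + ((-49 - 25)*(55 - 22) - 90)²)*(-39*(-3 - 39) - 37694) = (-26491 + (-74*33 - 90)²)*(-39*(-42) - 37694) = (-26491 + (-2442 - 90)²)*(1638 - 37694) = (-26491 + (-2532)²)*(-36056) = (-26491 + 6411024)*(-36056) = 6384533*(-36056) = -230200721848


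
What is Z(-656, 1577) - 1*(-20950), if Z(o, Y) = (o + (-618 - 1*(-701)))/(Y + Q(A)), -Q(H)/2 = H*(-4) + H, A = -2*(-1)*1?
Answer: 33288977/1589 ≈ 20950.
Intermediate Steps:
A = 2 (A = 2*1 = 2)
Q(H) = 6*H (Q(H) = -2*(H*(-4) + H) = -2*(-4*H + H) = -(-6)*H = 6*H)
Z(o, Y) = (83 + o)/(12 + Y) (Z(o, Y) = (o + (-618 - 1*(-701)))/(Y + 6*2) = (o + (-618 + 701))/(Y + 12) = (o + 83)/(12 + Y) = (83 + o)/(12 + Y))
Z(-656, 1577) - 1*(-20950) = (83 - 656)/(12 + 1577) - 1*(-20950) = -573/1589 + 20950 = 33288977/1589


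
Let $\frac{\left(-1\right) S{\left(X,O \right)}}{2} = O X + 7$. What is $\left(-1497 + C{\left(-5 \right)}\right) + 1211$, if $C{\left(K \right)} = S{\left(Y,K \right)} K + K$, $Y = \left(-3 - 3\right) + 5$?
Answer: $-171$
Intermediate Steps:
$Y = -1$ ($Y = -6 + 5 = -1$)
$S{\left(X,O \right)} = -14 - 2 O X$ ($S{\left(X,O \right)} = - 2 \left(O X + 7\right) = - 2 \left(7 + O X\right) = -14 - 2 O X$)
$C{\left(K \right)} = K + K \left(-14 + 2 K\right)$ ($C{\left(K \right)} = \left(-14 - 2 K \left(-1\right)\right) K + K = \left(-14 + 2 K\right) K + K = K \left(-14 + 2 K\right) + K = K + K \left(-14 + 2 K\right)$)
$\left(-1497 + C{\left(-5 \right)}\right) + 1211 = \left(-1497 - 5 \left(-13 + 2 \left(-5\right)\right)\right) + 1211 = \left(-1497 - 5 \left(-13 - 10\right)\right) + 1211 = \left(-1497 - -115\right) + 1211 = \left(-1497 + 115\right) + 1211 = -1382 + 1211 = -171$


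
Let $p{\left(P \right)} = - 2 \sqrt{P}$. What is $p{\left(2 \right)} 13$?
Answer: $- 26 \sqrt{2} \approx -36.77$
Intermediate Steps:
$p{\left(2 \right)} 13 = - 2 \sqrt{2} \cdot 13 = - 26 \sqrt{2}$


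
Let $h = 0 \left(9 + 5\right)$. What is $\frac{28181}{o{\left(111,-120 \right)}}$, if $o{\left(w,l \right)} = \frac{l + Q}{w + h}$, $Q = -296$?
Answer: $- \frac{3128091}{416} \approx -7519.5$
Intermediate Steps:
$h = 0$ ($h = 0 \cdot 14 = 0$)
$o{\left(w,l \right)} = \frac{-296 + l}{w}$ ($o{\left(w,l \right)} = \frac{l - 296}{w + 0} = \frac{-296 + l}{w}$)
$\frac{28181}{o{\left(111,-120 \right)}} = \frac{28181}{\frac{1}{111} \left(-296 - 120\right)} = \frac{28181}{\frac{1}{111} \left(-416\right)} = \frac{28181}{- \frac{416}{111}} = 28181 \left(- \frac{111}{416}\right) = - \frac{3128091}{416}$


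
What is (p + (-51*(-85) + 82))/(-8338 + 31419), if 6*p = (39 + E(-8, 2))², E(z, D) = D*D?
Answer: 28351/138486 ≈ 0.20472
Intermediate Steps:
E(z, D) = D²
p = 1849/6 (p = (39 + 2²)²/6 = (39 + 4)²/6 = (⅙)*43² = (⅙)*1849 = 1849/6 ≈ 308.17)
(p + (-51*(-85) + 82))/(-8338 + 31419) = (1849/6 + (-51*(-85) + 82))/(-8338 + 31419) = (1849/6 + (4335 + 82))/23081 = (1849/6 + 4417)*(1/23081) = (28351/6)*(1/23081) = 28351/138486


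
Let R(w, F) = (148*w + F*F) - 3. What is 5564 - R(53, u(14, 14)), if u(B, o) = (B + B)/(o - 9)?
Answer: -57709/25 ≈ -2308.4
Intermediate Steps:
u(B, o) = 2*B/(-9 + o) (u(B, o) = (2*B)/(-9 + o) = 2*B/(-9 + o))
R(w, F) = -3 + F² + 148*w (R(w, F) = (148*w + F²) - 3 = (F² + 148*w) - 3 = -3 + F² + 148*w)
5564 - R(53, u(14, 14)) = 5564 - (-3 + (2*14/(-9 + 14))² + 148*53) = 5564 - (-3 + (2*14/5)² + 7844) = 5564 - (-3 + (2*14*(⅕))² + 7844) = 5564 - (-3 + (28/5)² + 7844) = 5564 - (-3 + 784/25 + 7844) = 5564 - 1*196809/25 = 5564 - 196809/25 = -57709/25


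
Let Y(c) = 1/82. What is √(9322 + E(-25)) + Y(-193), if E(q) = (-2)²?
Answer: 1/82 + √9326 ≈ 96.583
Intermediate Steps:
E(q) = 4
Y(c) = 1/82
√(9322 + E(-25)) + Y(-193) = √(9322 + 4) + 1/82 = √9326 + 1/82 = 1/82 + √9326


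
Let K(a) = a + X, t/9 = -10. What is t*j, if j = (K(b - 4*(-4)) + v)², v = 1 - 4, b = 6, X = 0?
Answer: -32490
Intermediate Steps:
t = -90 (t = 9*(-10) = -90)
K(a) = a (K(a) = a + 0 = a)
v = -3
j = 361 (j = ((6 - 4*(-4)) - 3)² = ((6 + 16) - 3)² = (22 - 3)² = 19² = 361)
t*j = -90*361 = -32490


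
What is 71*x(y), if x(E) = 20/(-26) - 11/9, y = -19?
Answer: -16543/117 ≈ -141.39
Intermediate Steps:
x(E) = -233/117 (x(E) = 20*(-1/26) - 11*⅑ = -10/13 - 11/9 = -233/117)
71*x(y) = 71*(-233/117) = -16543/117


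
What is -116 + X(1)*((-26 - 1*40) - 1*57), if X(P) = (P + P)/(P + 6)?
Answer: -1058/7 ≈ -151.14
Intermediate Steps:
X(P) = 2*P/(6 + P) (X(P) = (2*P)/(6 + P) = 2*P/(6 + P))
-116 + X(1)*((-26 - 1*40) - 1*57) = -116 + (2*1/(6 + 1))*((-26 - 1*40) - 1*57) = -116 + (2*1/7)*((-26 - 40) - 57) = -116 + (2*1*(1/7))*(-66 - 57) = -116 + (2/7)*(-123) = -116 - 246/7 = -1058/7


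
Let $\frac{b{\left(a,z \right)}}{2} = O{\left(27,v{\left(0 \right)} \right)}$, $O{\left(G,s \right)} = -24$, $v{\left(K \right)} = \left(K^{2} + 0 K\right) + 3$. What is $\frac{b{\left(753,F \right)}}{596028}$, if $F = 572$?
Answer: $- \frac{4}{49669} \approx -8.0533 \cdot 10^{-5}$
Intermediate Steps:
$v{\left(K \right)} = 3 + K^{2}$ ($v{\left(K \right)} = \left(K^{2} + 0\right) + 3 = K^{2} + 3 = 3 + K^{2}$)
$b{\left(a,z \right)} = -48$ ($b{\left(a,z \right)} = 2 \left(-24\right) = -48$)
$\frac{b{\left(753,F \right)}}{596028} = - \frac{48}{596028} = \left(-48\right) \frac{1}{596028} = - \frac{4}{49669}$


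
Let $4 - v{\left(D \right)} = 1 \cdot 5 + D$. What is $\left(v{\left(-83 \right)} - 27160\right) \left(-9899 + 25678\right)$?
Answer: $-427263762$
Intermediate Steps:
$v{\left(D \right)} = -1 - D$ ($v{\left(D \right)} = 4 - \left(1 \cdot 5 + D\right) = 4 - \left(5 + D\right) = -1 - D$)
$\left(v{\left(-83 \right)} - 27160\right) \left(-9899 + 25678\right) = \left(\left(-1 - -83\right) - 27160\right) \left(-9899 + 25678\right) = \left(\left(-1 + 83\right) - 27160\right) 15779 = \left(82 - 27160\right) 15779 = \left(-27078\right) 15779 = -427263762$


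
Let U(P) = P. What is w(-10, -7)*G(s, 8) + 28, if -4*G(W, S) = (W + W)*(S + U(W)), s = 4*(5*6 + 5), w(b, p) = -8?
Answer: 82908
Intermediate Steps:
s = 140 (s = 4*(30 + 5) = 4*35 = 140)
G(W, S) = -W*(S + W)/2 (G(W, S) = -(W + W)*(S + W)/4 = -2*W*(S + W)/4 = -W*(S + W)/2)
w(-10, -7)*G(s, 8) + 28 = -(-4)*140*(8 + 140) + 28 = -(-4)*140*148 + 28 = -8*(-10360) + 28 = 82880 + 28 = 82908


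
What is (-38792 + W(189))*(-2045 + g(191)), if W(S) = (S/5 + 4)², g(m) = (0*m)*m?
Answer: 378782671/5 ≈ 7.5757e+7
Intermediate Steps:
g(m) = 0 (g(m) = 0*m = 0)
W(S) = (4 + S/5)² (W(S) = (S*(⅕) + 4)² = (S/5 + 4)² = (4 + S/5)²)
(-38792 + W(189))*(-2045 + g(191)) = (-38792 + (20 + 189)²/25)*(-2045 + 0) = (-38792 + (1/25)*209²)*(-2045) = (-38792 + (1/25)*43681)*(-2045) = (-38792 + 43681/25)*(-2045) = -926119/25*(-2045) = 378782671/5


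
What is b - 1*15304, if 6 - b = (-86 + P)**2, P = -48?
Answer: -33254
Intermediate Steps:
b = -17950 (b = 6 - (-86 - 48)**2 = 6 - 1*(-134)**2 = 6 - 1*17956 = 6 - 17956 = -17950)
b - 1*15304 = -17950 - 1*15304 = -17950 - 15304 = -33254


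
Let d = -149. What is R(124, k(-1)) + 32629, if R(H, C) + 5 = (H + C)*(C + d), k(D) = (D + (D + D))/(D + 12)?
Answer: 1712742/121 ≈ 14155.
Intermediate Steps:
k(D) = 3*D/(12 + D) (k(D) = (D + 2*D)/(12 + D) = (3*D)/(12 + D) = 3*D/(12 + D))
R(H, C) = -5 + (-149 + C)*(C + H) (R(H, C) = -5 + (H + C)*(C - 149) = -5 + (C + H)*(-149 + C) = -5 + (-149 + C)*(C + H))
R(124, k(-1)) + 32629 = (-5 + (3*(-1)/(12 - 1))² - 447*(-1)/(12 - 1) - 149*124 + (3*(-1)/(12 - 1))*124) + 32629 = (-5 + (3*(-1)/11)² - 447*(-1)/11 - 18476 + (3*(-1)/11)*124) + 32629 = (-5 + (3*(-1)*(1/11))² - 447*(-1)/11 - 18476 + (3*(-1)*(1/11))*124) + 32629 = (-5 + (-3/11)² - 149*(-3/11) - 18476 - 3/11*124) + 32629 = (-5 + 9/121 + 447/11 - 18476 - 372/11) + 32629 = -2235367/121 + 32629 = 1712742/121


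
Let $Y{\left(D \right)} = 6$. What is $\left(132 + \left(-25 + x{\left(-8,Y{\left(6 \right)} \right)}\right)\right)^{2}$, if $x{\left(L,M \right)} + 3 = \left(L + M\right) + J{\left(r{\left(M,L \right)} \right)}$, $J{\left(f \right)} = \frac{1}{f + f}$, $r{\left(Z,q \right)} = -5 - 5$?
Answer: $\frac{4157521}{400} \approx 10394.0$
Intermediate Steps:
$r{\left(Z,q \right)} = -10$
$J{\left(f \right)} = \frac{1}{2 f}$
$x{\left(L,M \right)} = - \frac{61}{20} + L + M$ ($x{\left(L,M \right)} = -3 + \left(\left(L + M\right) + \frac{1}{2 \left(-10\right)}\right) = -3 + \left(\left(L + M\right) + \frac{1}{2} \left(- \frac{1}{10}\right)\right) = -3 - \left(\frac{1}{20} - L - M\right) = -3 + \left(- \frac{1}{20} + L + M\right) = - \frac{61}{20} + L + M$)
$\left(132 + \left(-25 + x{\left(-8,Y{\left(6 \right)} \right)}\right)\right)^{2} = \left(132 - \frac{601}{20}\right)^{2} = \left(\frac{2039}{20}\right)^{2} = \frac{4157521}{400}$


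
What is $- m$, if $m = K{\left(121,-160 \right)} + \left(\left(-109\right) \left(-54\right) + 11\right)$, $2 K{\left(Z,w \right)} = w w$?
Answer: $-18697$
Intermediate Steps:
$K{\left(Z,w \right)} = \frac{w^{2}}{2}$ ($K{\left(Z,w \right)} = \frac{w w}{2} = \frac{w^{2}}{2}$)
$m = 18697$ ($m = \frac{\left(-160\right)^{2}}{2} + \left(\left(-109\right) \left(-54\right) + 11\right) = \frac{1}{2} \cdot 25600 + \left(5886 + 11\right) = 12800 + 5897 = 18697$)
$- m = \left(-1\right) 18697 = -18697$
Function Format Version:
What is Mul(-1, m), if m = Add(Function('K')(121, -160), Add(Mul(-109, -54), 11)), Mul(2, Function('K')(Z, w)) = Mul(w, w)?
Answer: -18697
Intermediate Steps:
Function('K')(Z, w) = Mul(Rational(1, 2), Pow(w, 2)) (Function('K')(Z, w) = Mul(Rational(1, 2), Mul(w, w)) = Mul(Rational(1, 2), Pow(w, 2)))
m = 18697 (m = Add(Mul(Rational(1, 2), Pow(-160, 2)), Add(Mul(-109, -54), 11)) = Add(Mul(Rational(1, 2), 25600), Add(5886, 11)) = Add(12800, 5897) = 18697)
Mul(-1, m) = Mul(-1, 18697) = -18697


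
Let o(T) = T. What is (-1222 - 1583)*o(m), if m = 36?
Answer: -100980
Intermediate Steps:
(-1222 - 1583)*o(m) = (-1222 - 1583)*36 = -2805*36 = -100980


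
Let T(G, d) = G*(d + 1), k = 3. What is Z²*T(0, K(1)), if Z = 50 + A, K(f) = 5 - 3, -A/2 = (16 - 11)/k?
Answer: 0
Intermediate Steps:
A = -10/3 (A = -2*(16 - 11)/3 = -10/3 ≈ -3.3333)
K(f) = 2
T(G, d) = G*(1 + d)
Z = 140/3 (Z = 50 - 10/3 = 140/3 ≈ 46.667)
Z²*T(0, K(1)) = (140/3)²*(0*(1 + 2)) = 19600*(0*3)/9 = (19600/9)*0 = 0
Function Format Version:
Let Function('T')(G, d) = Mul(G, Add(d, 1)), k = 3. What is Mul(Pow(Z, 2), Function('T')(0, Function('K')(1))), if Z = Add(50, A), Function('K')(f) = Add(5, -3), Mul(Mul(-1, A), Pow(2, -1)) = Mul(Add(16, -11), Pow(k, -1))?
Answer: 0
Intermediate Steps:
A = Rational(-10, 3) (A = Mul(-2, Mul(Add(16, -11), Pow(3, -1))) = Mul(-2, Mul(5, Rational(1, 3))) = Mul(-2, Rational(5, 3)) = Rational(-10, 3) ≈ -3.3333)
Function('K')(f) = 2
Function('T')(G, d) = Mul(G, Add(1, d))
Z = Rational(140, 3) (Z = Add(50, Rational(-10, 3)) = Rational(140, 3) ≈ 46.667)
Mul(Pow(Z, 2), Function('T')(0, Function('K')(1))) = Mul(Pow(Rational(140, 3), 2), Mul(0, Add(1, 2))) = Mul(Rational(19600, 9), Mul(0, 3)) = Mul(Rational(19600, 9), 0) = 0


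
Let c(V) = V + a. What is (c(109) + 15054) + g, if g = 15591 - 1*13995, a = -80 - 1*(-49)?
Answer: 16728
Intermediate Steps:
a = -31 (a = -80 + 49 = -31)
c(V) = -31 + V (c(V) = V - 31 = -31 + V)
g = 1596 (g = 15591 - 13995 = 1596)
(c(109) + 15054) + g = ((-31 + 109) + 15054) + 1596 = (78 + 15054) + 1596 = 15132 + 1596 = 16728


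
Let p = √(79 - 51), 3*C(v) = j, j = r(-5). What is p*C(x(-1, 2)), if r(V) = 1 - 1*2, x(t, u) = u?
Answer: -2*√7/3 ≈ -1.7638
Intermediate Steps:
r(V) = -1 (r(V) = 1 - 2 = -1)
j = -1
C(v) = -⅓ (C(v) = (⅓)*(-1) = -⅓)
p = 2*√7 (p = √28 = 2*√7 ≈ 5.2915)
p*C(x(-1, 2)) = (2*√7)*(-⅓) = -2*√7/3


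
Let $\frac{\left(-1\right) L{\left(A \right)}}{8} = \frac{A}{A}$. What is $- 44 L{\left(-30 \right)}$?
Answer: $352$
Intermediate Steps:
$L{\left(A \right)} = -8$ ($L{\left(A \right)} = - 8 \frac{A}{A} = \left(-8\right) 1 = -8$)
$- 44 L{\left(-30 \right)} = \left(-44\right) \left(-8\right) = 352$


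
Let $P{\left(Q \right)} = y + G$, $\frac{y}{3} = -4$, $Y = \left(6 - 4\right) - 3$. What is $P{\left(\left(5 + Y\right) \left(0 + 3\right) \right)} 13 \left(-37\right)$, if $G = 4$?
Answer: $3848$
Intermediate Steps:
$Y = -1$ ($Y = 2 - 3 = -1$)
$y = -12$ ($y = 3 \left(-4\right) = -12$)
$P{\left(Q \right)} = -8$ ($P{\left(Q \right)} = -12 + 4 = -8$)
$P{\left(\left(5 + Y\right) \left(0 + 3\right) \right)} 13 \left(-37\right) = \left(-8\right) 13 \left(-37\right) = \left(-104\right) \left(-37\right) = 3848$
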